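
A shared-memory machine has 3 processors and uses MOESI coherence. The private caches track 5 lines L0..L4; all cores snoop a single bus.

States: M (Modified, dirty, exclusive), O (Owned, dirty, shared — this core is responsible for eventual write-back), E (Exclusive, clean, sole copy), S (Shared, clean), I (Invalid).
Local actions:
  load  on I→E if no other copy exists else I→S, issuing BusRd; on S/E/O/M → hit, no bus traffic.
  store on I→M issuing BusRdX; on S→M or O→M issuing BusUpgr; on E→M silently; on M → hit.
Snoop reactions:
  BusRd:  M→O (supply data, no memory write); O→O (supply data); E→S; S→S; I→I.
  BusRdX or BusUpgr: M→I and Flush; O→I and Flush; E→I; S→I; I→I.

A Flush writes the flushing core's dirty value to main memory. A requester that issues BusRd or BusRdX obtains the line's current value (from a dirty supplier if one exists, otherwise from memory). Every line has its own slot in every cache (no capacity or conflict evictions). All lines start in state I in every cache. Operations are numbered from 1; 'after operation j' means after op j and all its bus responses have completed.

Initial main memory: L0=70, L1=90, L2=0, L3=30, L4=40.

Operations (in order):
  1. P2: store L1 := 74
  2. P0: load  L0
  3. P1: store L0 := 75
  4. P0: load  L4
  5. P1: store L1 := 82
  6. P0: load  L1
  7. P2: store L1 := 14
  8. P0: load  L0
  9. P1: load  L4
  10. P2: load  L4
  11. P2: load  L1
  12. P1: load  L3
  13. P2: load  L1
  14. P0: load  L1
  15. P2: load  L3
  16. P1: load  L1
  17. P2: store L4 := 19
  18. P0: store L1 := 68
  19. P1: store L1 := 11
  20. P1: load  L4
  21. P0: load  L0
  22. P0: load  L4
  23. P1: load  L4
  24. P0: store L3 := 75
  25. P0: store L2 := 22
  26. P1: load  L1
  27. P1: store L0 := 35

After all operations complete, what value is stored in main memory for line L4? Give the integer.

  op1 P2: store L1 := 74 → I/I/M on L1; bus BusRdX; mem=90
  op2 P0: load  L0 → E/I/I on L0; bus BusRd; mem=70
  op3 P1: store L0 := 75 → I/M/I on L0; bus BusRdX; mem=70
  op4 P0: load  L4 → E/I/I on L4; bus BusRd; mem=40
  op5 P1: store L1 := 82 → I/M/I on L1; bus BusRdX Flush; mem=74
  op6 P0: load  L1 → S/O/I on L1; bus BusRd; mem=74
  op7 P2: store L1 := 14 → I/I/M on L1; bus BusRdX Flush; mem=82
  op8 P0: load  L0 → S/O/I on L0; bus BusRd; mem=70
  op9 P1: load  L4 → S/S/I on L4; bus BusRd; mem=40
  op10 P2: load  L4 → S/S/S on L4; bus BusRd; mem=40
  op11 P2: load  L1 → I/I/M on L1; bus (none); mem=82
  op12 P1: load  L3 → I/E/I on L3; bus BusRd; mem=30
  op13 P2: load  L1 → I/I/M on L1; bus (none); mem=82
  op14 P0: load  L1 → S/I/O on L1; bus BusRd; mem=82
  op15 P2: load  L3 → I/S/S on L3; bus BusRd; mem=30
  op16 P1: load  L1 → S/S/O on L1; bus BusRd; mem=82
  op17 P2: store L4 := 19 → I/I/M on L4; bus BusUpgr; mem=40
  op18 P0: store L1 := 68 → M/I/I on L1; bus BusUpgr Flush; mem=14
  op19 P1: store L1 := 11 → I/M/I on L1; bus BusRdX Flush; mem=68
  op20 P1: load  L4 → I/S/O on L4; bus BusRd; mem=40
  op21 P0: load  L0 → S/O/I on L0; bus (none); mem=70
  op22 P0: load  L4 → S/S/O on L4; bus BusRd; mem=40
  op23 P1: load  L4 → S/S/O on L4; bus (none); mem=40
  op24 P0: store L3 := 75 → M/I/I on L3; bus BusRdX; mem=30
  op25 P0: store L2 := 22 → M/I/I on L2; bus BusRdX; mem=0
  op26 P1: load  L1 → I/M/I on L1; bus (none); mem=68
  op27 P1: store L0 := 35 → I/M/I on L0; bus BusUpgr; mem=70

memory[L4] = 40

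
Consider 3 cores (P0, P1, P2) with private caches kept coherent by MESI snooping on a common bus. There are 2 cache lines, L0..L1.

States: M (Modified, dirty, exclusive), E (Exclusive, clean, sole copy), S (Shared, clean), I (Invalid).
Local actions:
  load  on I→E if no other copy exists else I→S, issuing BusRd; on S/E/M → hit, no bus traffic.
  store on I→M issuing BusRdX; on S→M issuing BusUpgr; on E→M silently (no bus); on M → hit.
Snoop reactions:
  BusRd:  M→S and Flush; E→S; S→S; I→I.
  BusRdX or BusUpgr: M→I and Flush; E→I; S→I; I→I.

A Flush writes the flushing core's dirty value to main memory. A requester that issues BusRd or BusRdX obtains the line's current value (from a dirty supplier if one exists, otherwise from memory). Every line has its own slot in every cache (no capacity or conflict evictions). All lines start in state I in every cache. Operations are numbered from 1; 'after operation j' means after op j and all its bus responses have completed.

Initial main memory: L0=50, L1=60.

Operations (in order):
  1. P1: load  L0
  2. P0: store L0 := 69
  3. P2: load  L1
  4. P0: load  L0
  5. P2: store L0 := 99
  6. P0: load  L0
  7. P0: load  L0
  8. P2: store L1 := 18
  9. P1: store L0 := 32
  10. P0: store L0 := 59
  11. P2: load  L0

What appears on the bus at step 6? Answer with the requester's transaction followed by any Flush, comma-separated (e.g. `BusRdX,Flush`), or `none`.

1. P1: load  L0  bus=[BusRd]  L0: P0=I P1=E P2=I  mem[L0]=50
2. P0: store L0 := 69  bus=[BusRdX]  L0: P0=M P1=I P2=I  mem[L0]=50
3. P2: load  L1  bus=[BusRd]  L1: P0=I P1=I P2=E  mem[L1]=60
4. P0: load  L0  bus=[-]  L0: P0=M P1=I P2=I  mem[L0]=50
5. P2: store L0 := 99  bus=[BusRdX,Flush]  L0: P0=I P1=I P2=M  mem[L0]=69
6. P0: load  L0  bus=[BusRd,Flush]  L0: P0=S P1=I P2=S  mem[L0]=99
7. P0: load  L0  bus=[-]  L0: P0=S P1=I P2=S  mem[L0]=99
8. P2: store L1 := 18  bus=[-]  L1: P0=I P1=I P2=M  mem[L1]=60
9. P1: store L0 := 32  bus=[BusRdX]  L0: P0=I P1=M P2=I  mem[L0]=99
10. P0: store L0 := 59  bus=[BusRdX,Flush]  L0: P0=M P1=I P2=I  mem[L0]=32
11. P2: load  L0  bus=[BusRd,Flush]  L0: P0=S P1=I P2=S  mem[L0]=59

bus = BusRd,Flush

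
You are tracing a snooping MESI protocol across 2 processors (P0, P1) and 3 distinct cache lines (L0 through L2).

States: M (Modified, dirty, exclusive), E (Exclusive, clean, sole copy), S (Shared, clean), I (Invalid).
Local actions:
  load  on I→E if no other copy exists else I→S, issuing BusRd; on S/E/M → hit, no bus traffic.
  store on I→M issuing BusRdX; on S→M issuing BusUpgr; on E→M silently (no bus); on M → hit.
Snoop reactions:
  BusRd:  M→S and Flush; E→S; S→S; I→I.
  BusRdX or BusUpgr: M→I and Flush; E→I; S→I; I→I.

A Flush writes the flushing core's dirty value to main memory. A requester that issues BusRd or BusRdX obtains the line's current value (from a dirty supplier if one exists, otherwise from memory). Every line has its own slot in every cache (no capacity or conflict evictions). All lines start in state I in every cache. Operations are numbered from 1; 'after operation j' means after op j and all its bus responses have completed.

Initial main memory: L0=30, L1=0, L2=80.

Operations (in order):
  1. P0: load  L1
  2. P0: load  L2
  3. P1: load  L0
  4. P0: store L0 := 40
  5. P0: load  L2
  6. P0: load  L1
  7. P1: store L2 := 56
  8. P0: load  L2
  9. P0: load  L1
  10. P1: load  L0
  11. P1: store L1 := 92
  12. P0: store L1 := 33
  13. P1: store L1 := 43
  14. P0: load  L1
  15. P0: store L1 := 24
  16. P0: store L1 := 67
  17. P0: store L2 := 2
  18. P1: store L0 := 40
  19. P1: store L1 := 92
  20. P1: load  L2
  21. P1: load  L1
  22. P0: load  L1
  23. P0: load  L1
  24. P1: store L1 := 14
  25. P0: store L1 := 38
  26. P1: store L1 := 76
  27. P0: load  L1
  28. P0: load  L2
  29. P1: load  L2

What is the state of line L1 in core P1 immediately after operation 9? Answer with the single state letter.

state = I

[1] P0: load  L1 | P0:E(0), P1:I | bus: BusRd
[2] P0: load  L2 | P0:E(80), P1:I | bus: BusRd
[3] P1: load  L0 | P0:I, P1:E(30) | bus: BusRd
[4] P0: store L0 := 40 | P0:M(40), P1:I | bus: BusRdX
[5] P0: load  L2 | P0:E(80), P1:I | bus: none
[6] P0: load  L1 | P0:E(0), P1:I | bus: none
[7] P1: store L2 := 56 | P0:I, P1:M(56) | bus: BusRdX
[8] P0: load  L2 | P0:S(56), P1:S(56) | bus: BusRd,Flush
[9] P0: load  L1 | P0:E(0), P1:I | bus: none
[10] P1: load  L0 | P0:S(40), P1:S(40) | bus: BusRd,Flush
[11] P1: store L1 := 92 | P0:I, P1:M(92) | bus: BusRdX
[12] P0: store L1 := 33 | P0:M(33), P1:I | bus: BusRdX,Flush
[13] P1: store L1 := 43 | P0:I, P1:M(43) | bus: BusRdX,Flush
[14] P0: load  L1 | P0:S(43), P1:S(43) | bus: BusRd,Flush
[15] P0: store L1 := 24 | P0:M(24), P1:I | bus: BusUpgr
[16] P0: store L1 := 67 | P0:M(67), P1:I | bus: none
[17] P0: store L2 := 2 | P0:M(2), P1:I | bus: BusUpgr
[18] P1: store L0 := 40 | P0:I, P1:M(40) | bus: BusUpgr
[19] P1: store L1 := 92 | P0:I, P1:M(92) | bus: BusRdX,Flush
[20] P1: load  L2 | P0:S(2), P1:S(2) | bus: BusRd,Flush
[21] P1: load  L1 | P0:I, P1:M(92) | bus: none
[22] P0: load  L1 | P0:S(92), P1:S(92) | bus: BusRd,Flush
[23] P0: load  L1 | P0:S(92), P1:S(92) | bus: none
[24] P1: store L1 := 14 | P0:I, P1:M(14) | bus: BusUpgr
[25] P0: store L1 := 38 | P0:M(38), P1:I | bus: BusRdX,Flush
[26] P1: store L1 := 76 | P0:I, P1:M(76) | bus: BusRdX,Flush
[27] P0: load  L1 | P0:S(76), P1:S(76) | bus: BusRd,Flush
[28] P0: load  L2 | P0:S(2), P1:S(2) | bus: none
[29] P1: load  L2 | P0:S(2), P1:S(2) | bus: none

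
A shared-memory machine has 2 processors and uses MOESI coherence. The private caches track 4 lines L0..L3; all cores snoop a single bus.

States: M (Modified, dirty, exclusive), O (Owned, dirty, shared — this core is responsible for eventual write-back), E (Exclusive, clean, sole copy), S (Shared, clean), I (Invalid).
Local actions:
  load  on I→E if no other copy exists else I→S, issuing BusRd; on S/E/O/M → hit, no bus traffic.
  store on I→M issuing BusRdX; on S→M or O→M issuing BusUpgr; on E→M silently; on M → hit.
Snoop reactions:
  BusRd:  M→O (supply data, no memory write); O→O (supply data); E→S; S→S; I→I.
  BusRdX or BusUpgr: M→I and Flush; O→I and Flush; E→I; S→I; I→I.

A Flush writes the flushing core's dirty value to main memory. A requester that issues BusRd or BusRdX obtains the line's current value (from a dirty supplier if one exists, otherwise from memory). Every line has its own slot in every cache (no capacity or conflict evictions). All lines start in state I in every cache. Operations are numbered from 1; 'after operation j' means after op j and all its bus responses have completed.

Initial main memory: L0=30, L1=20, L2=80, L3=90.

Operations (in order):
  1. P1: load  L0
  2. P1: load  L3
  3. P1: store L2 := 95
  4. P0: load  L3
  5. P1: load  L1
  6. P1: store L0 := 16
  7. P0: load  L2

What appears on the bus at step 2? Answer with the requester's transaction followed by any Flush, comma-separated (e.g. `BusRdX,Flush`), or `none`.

bus = BusRd

1. P1: load  L0  bus=[BusRd]  L0: P0=I P1=E  mem[L0]=30
2. P1: load  L3  bus=[BusRd]  L3: P0=I P1=E  mem[L3]=90
3. P1: store L2 := 95  bus=[BusRdX]  L2: P0=I P1=M  mem[L2]=80
4. P0: load  L3  bus=[BusRd]  L3: P0=S P1=S  mem[L3]=90
5. P1: load  L1  bus=[BusRd]  L1: P0=I P1=E  mem[L1]=20
6. P1: store L0 := 16  bus=[-]  L0: P0=I P1=M  mem[L0]=30
7. P0: load  L2  bus=[BusRd]  L2: P0=S P1=O  mem[L2]=80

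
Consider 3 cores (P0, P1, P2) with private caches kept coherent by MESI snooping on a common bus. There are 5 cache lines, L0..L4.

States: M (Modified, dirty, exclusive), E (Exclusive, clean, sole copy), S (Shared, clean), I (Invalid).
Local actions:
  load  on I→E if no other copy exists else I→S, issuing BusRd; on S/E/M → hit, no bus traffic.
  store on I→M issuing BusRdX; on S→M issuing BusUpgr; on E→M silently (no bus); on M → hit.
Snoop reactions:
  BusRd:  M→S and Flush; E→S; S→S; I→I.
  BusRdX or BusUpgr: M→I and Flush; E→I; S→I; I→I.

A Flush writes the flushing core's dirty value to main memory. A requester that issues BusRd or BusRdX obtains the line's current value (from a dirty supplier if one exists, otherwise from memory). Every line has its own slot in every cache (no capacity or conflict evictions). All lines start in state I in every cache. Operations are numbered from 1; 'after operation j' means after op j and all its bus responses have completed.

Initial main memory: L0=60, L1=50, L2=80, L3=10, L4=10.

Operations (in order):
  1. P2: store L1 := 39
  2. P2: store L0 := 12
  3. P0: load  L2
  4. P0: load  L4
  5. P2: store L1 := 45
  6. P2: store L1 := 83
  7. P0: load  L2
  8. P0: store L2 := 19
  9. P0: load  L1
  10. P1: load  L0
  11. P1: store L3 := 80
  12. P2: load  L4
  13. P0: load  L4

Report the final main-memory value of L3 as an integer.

1. P2: store L1 := 39  bus=[BusRdX]  L1: P0=I P1=I P2=M  mem[L1]=50
2. P2: store L0 := 12  bus=[BusRdX]  L0: P0=I P1=I P2=M  mem[L0]=60
3. P0: load  L2  bus=[BusRd]  L2: P0=E P1=I P2=I  mem[L2]=80
4. P0: load  L4  bus=[BusRd]  L4: P0=E P1=I P2=I  mem[L4]=10
5. P2: store L1 := 45  bus=[-]  L1: P0=I P1=I P2=M  mem[L1]=50
6. P2: store L1 := 83  bus=[-]  L1: P0=I P1=I P2=M  mem[L1]=50
7. P0: load  L2  bus=[-]  L2: P0=E P1=I P2=I  mem[L2]=80
8. P0: store L2 := 19  bus=[-]  L2: P0=M P1=I P2=I  mem[L2]=80
9. P0: load  L1  bus=[BusRd,Flush]  L1: P0=S P1=I P2=S  mem[L1]=83
10. P1: load  L0  bus=[BusRd,Flush]  L0: P0=I P1=S P2=S  mem[L0]=12
11. P1: store L3 := 80  bus=[BusRdX]  L3: P0=I P1=M P2=I  mem[L3]=10
12. P2: load  L4  bus=[BusRd]  L4: P0=S P1=I P2=S  mem[L4]=10
13. P0: load  L4  bus=[-]  L4: P0=S P1=I P2=S  mem[L4]=10

memory[L3] = 10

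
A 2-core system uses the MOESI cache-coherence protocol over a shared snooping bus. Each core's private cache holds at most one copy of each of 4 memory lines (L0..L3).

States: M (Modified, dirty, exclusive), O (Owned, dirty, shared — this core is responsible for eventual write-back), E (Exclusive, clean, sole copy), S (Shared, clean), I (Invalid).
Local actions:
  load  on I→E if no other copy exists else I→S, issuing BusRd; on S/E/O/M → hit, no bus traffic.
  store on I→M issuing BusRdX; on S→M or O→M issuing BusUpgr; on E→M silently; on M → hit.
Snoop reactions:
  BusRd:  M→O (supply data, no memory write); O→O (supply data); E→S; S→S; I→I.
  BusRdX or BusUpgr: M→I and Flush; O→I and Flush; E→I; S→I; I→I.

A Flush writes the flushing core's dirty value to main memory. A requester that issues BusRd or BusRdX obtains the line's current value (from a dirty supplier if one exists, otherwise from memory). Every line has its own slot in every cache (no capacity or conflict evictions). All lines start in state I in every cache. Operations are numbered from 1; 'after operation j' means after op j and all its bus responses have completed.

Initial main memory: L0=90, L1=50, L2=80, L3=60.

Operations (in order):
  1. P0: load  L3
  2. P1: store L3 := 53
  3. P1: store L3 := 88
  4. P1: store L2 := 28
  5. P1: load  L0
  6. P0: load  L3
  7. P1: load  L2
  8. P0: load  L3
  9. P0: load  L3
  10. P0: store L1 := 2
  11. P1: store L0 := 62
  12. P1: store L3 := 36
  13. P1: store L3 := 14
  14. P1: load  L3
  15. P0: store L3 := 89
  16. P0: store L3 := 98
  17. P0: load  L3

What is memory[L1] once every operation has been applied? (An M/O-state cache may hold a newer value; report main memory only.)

[1] P0: load  L3 | P0:E(60), P1:I | bus: BusRd
[2] P1: store L3 := 53 | P0:I, P1:M(53) | bus: BusRdX
[3] P1: store L3 := 88 | P0:I, P1:M(88) | bus: none
[4] P1: store L2 := 28 | P0:I, P1:M(28) | bus: BusRdX
[5] P1: load  L0 | P0:I, P1:E(90) | bus: BusRd
[6] P0: load  L3 | P0:S(88), P1:O(88) | bus: BusRd
[7] P1: load  L2 | P0:I, P1:M(28) | bus: none
[8] P0: load  L3 | P0:S(88), P1:O(88) | bus: none
[9] P0: load  L3 | P0:S(88), P1:O(88) | bus: none
[10] P0: store L1 := 2 | P0:M(2), P1:I | bus: BusRdX
[11] P1: store L0 := 62 | P0:I, P1:M(62) | bus: none
[12] P1: store L3 := 36 | P0:I, P1:M(36) | bus: BusUpgr
[13] P1: store L3 := 14 | P0:I, P1:M(14) | bus: none
[14] P1: load  L3 | P0:I, P1:M(14) | bus: none
[15] P0: store L3 := 89 | P0:M(89), P1:I | bus: BusRdX,Flush
[16] P0: store L3 := 98 | P0:M(98), P1:I | bus: none
[17] P0: load  L3 | P0:M(98), P1:I | bus: none

memory[L1] = 50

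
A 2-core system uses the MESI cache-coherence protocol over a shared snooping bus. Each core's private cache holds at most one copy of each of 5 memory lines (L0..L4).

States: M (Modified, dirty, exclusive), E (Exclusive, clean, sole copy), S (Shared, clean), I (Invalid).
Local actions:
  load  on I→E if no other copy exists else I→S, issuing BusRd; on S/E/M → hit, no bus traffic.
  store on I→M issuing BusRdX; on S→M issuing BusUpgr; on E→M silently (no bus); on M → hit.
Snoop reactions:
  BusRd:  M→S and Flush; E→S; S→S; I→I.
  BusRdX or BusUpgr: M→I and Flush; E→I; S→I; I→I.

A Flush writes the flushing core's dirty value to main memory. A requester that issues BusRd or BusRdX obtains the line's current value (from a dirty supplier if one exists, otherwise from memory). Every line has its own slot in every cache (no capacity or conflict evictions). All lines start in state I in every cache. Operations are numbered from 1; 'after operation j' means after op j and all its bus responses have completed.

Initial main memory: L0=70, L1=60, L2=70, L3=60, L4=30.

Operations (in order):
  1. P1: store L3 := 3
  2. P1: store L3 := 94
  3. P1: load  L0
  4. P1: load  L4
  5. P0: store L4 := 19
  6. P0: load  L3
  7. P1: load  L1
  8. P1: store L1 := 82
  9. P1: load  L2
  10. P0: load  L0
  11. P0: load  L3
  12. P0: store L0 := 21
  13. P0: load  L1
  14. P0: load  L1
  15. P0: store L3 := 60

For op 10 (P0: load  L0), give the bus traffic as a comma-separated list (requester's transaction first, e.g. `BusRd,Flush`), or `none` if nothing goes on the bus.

bus = BusRd

[1] P1: store L3 := 3 | P0:I, P1:M(3) | bus: BusRdX
[2] P1: store L3 := 94 | P0:I, P1:M(94) | bus: none
[3] P1: load  L0 | P0:I, P1:E(70) | bus: BusRd
[4] P1: load  L4 | P0:I, P1:E(30) | bus: BusRd
[5] P0: store L4 := 19 | P0:M(19), P1:I | bus: BusRdX
[6] P0: load  L3 | P0:S(94), P1:S(94) | bus: BusRd,Flush
[7] P1: load  L1 | P0:I, P1:E(60) | bus: BusRd
[8] P1: store L1 := 82 | P0:I, P1:M(82) | bus: none
[9] P1: load  L2 | P0:I, P1:E(70) | bus: BusRd
[10] P0: load  L0 | P0:S(70), P1:S(70) | bus: BusRd
[11] P0: load  L3 | P0:S(94), P1:S(94) | bus: none
[12] P0: store L0 := 21 | P0:M(21), P1:I | bus: BusUpgr
[13] P0: load  L1 | P0:S(82), P1:S(82) | bus: BusRd,Flush
[14] P0: load  L1 | P0:S(82), P1:S(82) | bus: none
[15] P0: store L3 := 60 | P0:M(60), P1:I | bus: BusUpgr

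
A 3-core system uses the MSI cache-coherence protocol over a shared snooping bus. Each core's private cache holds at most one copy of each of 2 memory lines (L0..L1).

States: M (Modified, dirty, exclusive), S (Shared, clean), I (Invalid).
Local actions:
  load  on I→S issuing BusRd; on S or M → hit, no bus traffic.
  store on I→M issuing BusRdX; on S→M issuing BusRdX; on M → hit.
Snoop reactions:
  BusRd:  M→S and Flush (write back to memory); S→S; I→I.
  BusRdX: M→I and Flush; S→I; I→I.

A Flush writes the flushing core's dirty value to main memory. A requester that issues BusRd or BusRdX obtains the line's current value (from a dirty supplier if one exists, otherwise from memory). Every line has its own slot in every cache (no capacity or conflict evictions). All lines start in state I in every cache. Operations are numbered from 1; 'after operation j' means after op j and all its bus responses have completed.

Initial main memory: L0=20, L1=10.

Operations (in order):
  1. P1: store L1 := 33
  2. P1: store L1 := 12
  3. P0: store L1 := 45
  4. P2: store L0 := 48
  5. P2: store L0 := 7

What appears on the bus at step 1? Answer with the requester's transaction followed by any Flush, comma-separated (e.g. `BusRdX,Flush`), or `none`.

  op1 P1: store L1 := 33 → I/M/I on L1; bus BusRdX; mem=10
  op2 P1: store L1 := 12 → I/M/I on L1; bus (none); mem=10
  op3 P0: store L1 := 45 → M/I/I on L1; bus BusRdX Flush; mem=12
  op4 P2: store L0 := 48 → I/I/M on L0; bus BusRdX; mem=20
  op5 P2: store L0 := 7 → I/I/M on L0; bus (none); mem=20

bus = BusRdX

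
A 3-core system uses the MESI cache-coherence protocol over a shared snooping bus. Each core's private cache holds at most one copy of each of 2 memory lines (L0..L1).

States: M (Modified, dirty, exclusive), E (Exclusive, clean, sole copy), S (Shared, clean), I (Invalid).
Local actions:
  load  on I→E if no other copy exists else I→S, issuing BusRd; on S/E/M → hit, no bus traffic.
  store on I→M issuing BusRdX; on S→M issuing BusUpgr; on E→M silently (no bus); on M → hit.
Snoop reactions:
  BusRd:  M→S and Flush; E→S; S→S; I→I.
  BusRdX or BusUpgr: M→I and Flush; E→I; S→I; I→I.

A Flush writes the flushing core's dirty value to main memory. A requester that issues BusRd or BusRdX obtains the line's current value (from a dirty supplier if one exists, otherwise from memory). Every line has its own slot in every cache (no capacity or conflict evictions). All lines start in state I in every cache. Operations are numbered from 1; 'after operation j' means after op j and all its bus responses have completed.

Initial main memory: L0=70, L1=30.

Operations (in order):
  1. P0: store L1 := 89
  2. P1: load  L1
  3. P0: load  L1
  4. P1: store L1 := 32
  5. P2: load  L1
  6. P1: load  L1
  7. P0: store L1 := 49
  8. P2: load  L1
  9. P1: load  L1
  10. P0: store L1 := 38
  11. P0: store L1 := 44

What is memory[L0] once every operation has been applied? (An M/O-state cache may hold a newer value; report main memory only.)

[1] P0: store L1 := 89 | P0:M(89), P1:I, P2:I | bus: BusRdX
[2] P1: load  L1 | P0:S(89), P1:S(89), P2:I | bus: BusRd,Flush
[3] P0: load  L1 | P0:S(89), P1:S(89), P2:I | bus: none
[4] P1: store L1 := 32 | P0:I, P1:M(32), P2:I | bus: BusUpgr
[5] P2: load  L1 | P0:I, P1:S(32), P2:S(32) | bus: BusRd,Flush
[6] P1: load  L1 | P0:I, P1:S(32), P2:S(32) | bus: none
[7] P0: store L1 := 49 | P0:M(49), P1:I, P2:I | bus: BusRdX
[8] P2: load  L1 | P0:S(49), P1:I, P2:S(49) | bus: BusRd,Flush
[9] P1: load  L1 | P0:S(49), P1:S(49), P2:S(49) | bus: BusRd
[10] P0: store L1 := 38 | P0:M(38), P1:I, P2:I | bus: BusUpgr
[11] P0: store L1 := 44 | P0:M(44), P1:I, P2:I | bus: none

memory[L0] = 70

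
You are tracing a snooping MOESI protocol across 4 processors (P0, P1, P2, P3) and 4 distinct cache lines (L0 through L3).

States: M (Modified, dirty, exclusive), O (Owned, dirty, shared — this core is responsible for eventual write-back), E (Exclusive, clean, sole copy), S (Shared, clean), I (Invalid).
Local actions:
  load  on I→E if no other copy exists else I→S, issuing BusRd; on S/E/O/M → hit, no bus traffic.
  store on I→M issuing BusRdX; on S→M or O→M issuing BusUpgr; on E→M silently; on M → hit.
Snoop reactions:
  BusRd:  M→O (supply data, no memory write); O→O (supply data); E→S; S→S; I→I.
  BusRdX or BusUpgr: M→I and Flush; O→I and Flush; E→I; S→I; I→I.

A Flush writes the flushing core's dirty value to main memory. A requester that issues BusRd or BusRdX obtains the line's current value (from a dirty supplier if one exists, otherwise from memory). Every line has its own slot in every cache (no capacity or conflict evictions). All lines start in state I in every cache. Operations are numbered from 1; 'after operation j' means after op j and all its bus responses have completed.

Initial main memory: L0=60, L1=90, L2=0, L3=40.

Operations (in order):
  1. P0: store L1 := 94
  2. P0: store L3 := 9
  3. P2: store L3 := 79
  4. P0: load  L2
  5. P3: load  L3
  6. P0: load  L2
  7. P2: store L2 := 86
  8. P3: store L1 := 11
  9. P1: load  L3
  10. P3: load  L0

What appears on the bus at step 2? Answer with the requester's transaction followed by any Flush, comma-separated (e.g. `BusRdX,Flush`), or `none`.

bus = BusRdX

1. P0: store L1 := 94  bus=[BusRdX]  L1: P0=M P1=I P2=I P3=I  mem[L1]=90
2. P0: store L3 := 9  bus=[BusRdX]  L3: P0=M P1=I P2=I P3=I  mem[L3]=40
3. P2: store L3 := 79  bus=[BusRdX,Flush]  L3: P0=I P1=I P2=M P3=I  mem[L3]=9
4. P0: load  L2  bus=[BusRd]  L2: P0=E P1=I P2=I P3=I  mem[L2]=0
5. P3: load  L3  bus=[BusRd]  L3: P0=I P1=I P2=O P3=S  mem[L3]=9
6. P0: load  L2  bus=[-]  L2: P0=E P1=I P2=I P3=I  mem[L2]=0
7. P2: store L2 := 86  bus=[BusRdX]  L2: P0=I P1=I P2=M P3=I  mem[L2]=0
8. P3: store L1 := 11  bus=[BusRdX,Flush]  L1: P0=I P1=I P2=I P3=M  mem[L1]=94
9. P1: load  L3  bus=[BusRd]  L3: P0=I P1=S P2=O P3=S  mem[L3]=9
10. P3: load  L0  bus=[BusRd]  L0: P0=I P1=I P2=I P3=E  mem[L0]=60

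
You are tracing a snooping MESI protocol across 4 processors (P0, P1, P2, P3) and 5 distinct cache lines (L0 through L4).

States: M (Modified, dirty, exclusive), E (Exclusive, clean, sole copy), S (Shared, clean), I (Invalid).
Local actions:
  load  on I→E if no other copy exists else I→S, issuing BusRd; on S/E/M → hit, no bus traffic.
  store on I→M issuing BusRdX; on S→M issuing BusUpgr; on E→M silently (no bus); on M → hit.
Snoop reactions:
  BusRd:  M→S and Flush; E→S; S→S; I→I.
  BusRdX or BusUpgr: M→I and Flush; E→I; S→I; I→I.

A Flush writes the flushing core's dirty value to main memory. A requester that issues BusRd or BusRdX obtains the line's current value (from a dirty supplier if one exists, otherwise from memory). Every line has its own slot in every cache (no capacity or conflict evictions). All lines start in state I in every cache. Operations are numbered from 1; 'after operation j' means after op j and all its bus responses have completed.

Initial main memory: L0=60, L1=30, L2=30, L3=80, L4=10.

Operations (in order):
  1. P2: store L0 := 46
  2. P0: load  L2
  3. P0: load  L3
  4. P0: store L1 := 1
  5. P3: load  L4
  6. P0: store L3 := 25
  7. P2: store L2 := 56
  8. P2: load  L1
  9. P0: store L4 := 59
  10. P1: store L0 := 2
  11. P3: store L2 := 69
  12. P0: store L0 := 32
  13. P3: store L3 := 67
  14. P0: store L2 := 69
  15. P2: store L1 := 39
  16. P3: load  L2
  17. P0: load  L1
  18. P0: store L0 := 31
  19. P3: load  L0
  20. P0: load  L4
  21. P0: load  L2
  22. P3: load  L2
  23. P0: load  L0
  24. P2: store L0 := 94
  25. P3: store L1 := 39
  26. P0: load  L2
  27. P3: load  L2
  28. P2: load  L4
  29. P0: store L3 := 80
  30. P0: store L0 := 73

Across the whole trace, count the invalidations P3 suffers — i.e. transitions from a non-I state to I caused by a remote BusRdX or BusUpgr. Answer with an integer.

invalidations = 4

step 1: P2: store L0 := 46  ⟶  IIMI  (L0)  txn=BusRdX  M[L0]=60
step 2: P0: load  L2  ⟶  EIII  (L2)  txn=BusRd  M[L2]=30
step 3: P0: load  L3  ⟶  EIII  (L3)  txn=BusRd  M[L3]=80
step 4: P0: store L1 := 1  ⟶  MIII  (L1)  txn=BusRdX  M[L1]=30
step 5: P3: load  L4  ⟶  IIIE  (L4)  txn=BusRd  M[L4]=10
step 6: P0: store L3 := 25  ⟶  MIII  (L3)  txn=∅  M[L3]=80
step 7: P2: store L2 := 56  ⟶  IIMI  (L2)  txn=BusRdX  M[L2]=30
step 8: P2: load  L1  ⟶  SISI  (L1)  txn=BusRd+Flush  M[L1]=1
step 9: P0: store L4 := 59  ⟶  MIII  (L4)  txn=BusRdX  M[L4]=10
step 10: P1: store L0 := 2  ⟶  IMII  (L0)  txn=BusRdX+Flush  M[L0]=46
step 11: P3: store L2 := 69  ⟶  IIIM  (L2)  txn=BusRdX+Flush  M[L2]=56
step 12: P0: store L0 := 32  ⟶  MIII  (L0)  txn=BusRdX+Flush  M[L0]=2
step 13: P3: store L3 := 67  ⟶  IIIM  (L3)  txn=BusRdX+Flush  M[L3]=25
step 14: P0: store L2 := 69  ⟶  MIII  (L2)  txn=BusRdX+Flush  M[L2]=69
step 15: P2: store L1 := 39  ⟶  IIMI  (L1)  txn=BusUpgr  M[L1]=1
step 16: P3: load  L2  ⟶  SIIS  (L2)  txn=BusRd+Flush  M[L2]=69
step 17: P0: load  L1  ⟶  SISI  (L1)  txn=BusRd+Flush  M[L1]=39
step 18: P0: store L0 := 31  ⟶  MIII  (L0)  txn=∅  M[L0]=2
step 19: P3: load  L0  ⟶  SIIS  (L0)  txn=BusRd+Flush  M[L0]=31
step 20: P0: load  L4  ⟶  MIII  (L4)  txn=∅  M[L4]=10
step 21: P0: load  L2  ⟶  SIIS  (L2)  txn=∅  M[L2]=69
step 22: P3: load  L2  ⟶  SIIS  (L2)  txn=∅  M[L2]=69
step 23: P0: load  L0  ⟶  SIIS  (L0)  txn=∅  M[L0]=31
step 24: P2: store L0 := 94  ⟶  IIMI  (L0)  txn=BusRdX  M[L0]=31
step 25: P3: store L1 := 39  ⟶  IIIM  (L1)  txn=BusRdX  M[L1]=39
step 26: P0: load  L2  ⟶  SIIS  (L2)  txn=∅  M[L2]=69
step 27: P3: load  L2  ⟶  SIIS  (L2)  txn=∅  M[L2]=69
step 28: P2: load  L4  ⟶  SISI  (L4)  txn=BusRd+Flush  M[L4]=59
step 29: P0: store L3 := 80  ⟶  MIII  (L3)  txn=BusRdX+Flush  M[L3]=67
step 30: P0: store L0 := 73  ⟶  MIII  (L0)  txn=BusRdX+Flush  M[L0]=94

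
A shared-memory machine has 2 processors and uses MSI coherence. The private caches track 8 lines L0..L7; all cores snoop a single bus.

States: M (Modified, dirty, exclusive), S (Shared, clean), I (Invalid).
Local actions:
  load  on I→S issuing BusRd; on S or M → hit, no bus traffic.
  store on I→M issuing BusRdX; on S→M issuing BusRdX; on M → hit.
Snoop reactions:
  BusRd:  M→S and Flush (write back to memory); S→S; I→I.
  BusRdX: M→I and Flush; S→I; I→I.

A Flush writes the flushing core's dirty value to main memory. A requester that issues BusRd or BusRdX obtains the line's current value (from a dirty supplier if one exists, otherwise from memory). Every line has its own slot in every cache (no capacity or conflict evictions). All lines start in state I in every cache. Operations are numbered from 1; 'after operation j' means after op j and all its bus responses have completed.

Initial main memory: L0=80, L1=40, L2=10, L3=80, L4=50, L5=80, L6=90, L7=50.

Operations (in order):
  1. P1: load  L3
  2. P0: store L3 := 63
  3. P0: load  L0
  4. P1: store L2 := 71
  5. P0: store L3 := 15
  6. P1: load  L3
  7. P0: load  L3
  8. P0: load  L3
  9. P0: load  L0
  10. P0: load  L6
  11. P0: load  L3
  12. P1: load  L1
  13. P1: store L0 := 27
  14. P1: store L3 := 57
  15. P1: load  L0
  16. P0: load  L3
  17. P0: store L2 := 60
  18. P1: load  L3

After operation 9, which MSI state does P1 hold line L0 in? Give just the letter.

1. P1: load  L3  bus=[BusRd]  L3: P0=I P1=S  mem[L3]=80
2. P0: store L3 := 63  bus=[BusRdX]  L3: P0=M P1=I  mem[L3]=80
3. P0: load  L0  bus=[BusRd]  L0: P0=S P1=I  mem[L0]=80
4. P1: store L2 := 71  bus=[BusRdX]  L2: P0=I P1=M  mem[L2]=10
5. P0: store L3 := 15  bus=[-]  L3: P0=M P1=I  mem[L3]=80
6. P1: load  L3  bus=[BusRd,Flush]  L3: P0=S P1=S  mem[L3]=15
7. P0: load  L3  bus=[-]  L3: P0=S P1=S  mem[L3]=15
8. P0: load  L3  bus=[-]  L3: P0=S P1=S  mem[L3]=15
9. P0: load  L0  bus=[-]  L0: P0=S P1=I  mem[L0]=80
10. P0: load  L6  bus=[BusRd]  L6: P0=S P1=I  mem[L6]=90
11. P0: load  L3  bus=[-]  L3: P0=S P1=S  mem[L3]=15
12. P1: load  L1  bus=[BusRd]  L1: P0=I P1=S  mem[L1]=40
13. P1: store L0 := 27  bus=[BusRdX]  L0: P0=I P1=M  mem[L0]=80
14. P1: store L3 := 57  bus=[BusRdX]  L3: P0=I P1=M  mem[L3]=15
15. P1: load  L0  bus=[-]  L0: P0=I P1=M  mem[L0]=80
16. P0: load  L3  bus=[BusRd,Flush]  L3: P0=S P1=S  mem[L3]=57
17. P0: store L2 := 60  bus=[BusRdX,Flush]  L2: P0=M P1=I  mem[L2]=71
18. P1: load  L3  bus=[-]  L3: P0=S P1=S  mem[L3]=57

state = I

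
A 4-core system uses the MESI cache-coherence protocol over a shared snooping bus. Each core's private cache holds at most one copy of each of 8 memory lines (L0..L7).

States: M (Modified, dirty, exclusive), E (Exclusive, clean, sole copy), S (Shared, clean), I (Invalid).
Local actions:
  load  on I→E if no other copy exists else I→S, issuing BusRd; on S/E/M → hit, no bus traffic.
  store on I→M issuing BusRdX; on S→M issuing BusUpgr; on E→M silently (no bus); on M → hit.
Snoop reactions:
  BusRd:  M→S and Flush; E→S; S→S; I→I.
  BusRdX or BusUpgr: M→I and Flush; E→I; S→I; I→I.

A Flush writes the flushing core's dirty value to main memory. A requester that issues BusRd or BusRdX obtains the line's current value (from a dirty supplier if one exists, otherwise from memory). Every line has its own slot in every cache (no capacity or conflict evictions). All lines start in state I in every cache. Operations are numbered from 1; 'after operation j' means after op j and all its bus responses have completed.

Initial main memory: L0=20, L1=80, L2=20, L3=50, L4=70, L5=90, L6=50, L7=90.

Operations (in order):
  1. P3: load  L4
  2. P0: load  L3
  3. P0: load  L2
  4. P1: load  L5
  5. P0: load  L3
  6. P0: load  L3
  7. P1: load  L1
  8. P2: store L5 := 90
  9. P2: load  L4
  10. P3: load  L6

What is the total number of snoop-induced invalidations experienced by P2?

1. P3: load  L4  bus=[BusRd]  L4: P0=I P1=I P2=I P3=E  mem[L4]=70
2. P0: load  L3  bus=[BusRd]  L3: P0=E P1=I P2=I P3=I  mem[L3]=50
3. P0: load  L2  bus=[BusRd]  L2: P0=E P1=I P2=I P3=I  mem[L2]=20
4. P1: load  L5  bus=[BusRd]  L5: P0=I P1=E P2=I P3=I  mem[L5]=90
5. P0: load  L3  bus=[-]  L3: P0=E P1=I P2=I P3=I  mem[L3]=50
6. P0: load  L3  bus=[-]  L3: P0=E P1=I P2=I P3=I  mem[L3]=50
7. P1: load  L1  bus=[BusRd]  L1: P0=I P1=E P2=I P3=I  mem[L1]=80
8. P2: store L5 := 90  bus=[BusRdX]  L5: P0=I P1=I P2=M P3=I  mem[L5]=90
9. P2: load  L4  bus=[BusRd]  L4: P0=I P1=I P2=S P3=S  mem[L4]=70
10. P3: load  L6  bus=[BusRd]  L6: P0=I P1=I P2=I P3=E  mem[L6]=50

invalidations = 0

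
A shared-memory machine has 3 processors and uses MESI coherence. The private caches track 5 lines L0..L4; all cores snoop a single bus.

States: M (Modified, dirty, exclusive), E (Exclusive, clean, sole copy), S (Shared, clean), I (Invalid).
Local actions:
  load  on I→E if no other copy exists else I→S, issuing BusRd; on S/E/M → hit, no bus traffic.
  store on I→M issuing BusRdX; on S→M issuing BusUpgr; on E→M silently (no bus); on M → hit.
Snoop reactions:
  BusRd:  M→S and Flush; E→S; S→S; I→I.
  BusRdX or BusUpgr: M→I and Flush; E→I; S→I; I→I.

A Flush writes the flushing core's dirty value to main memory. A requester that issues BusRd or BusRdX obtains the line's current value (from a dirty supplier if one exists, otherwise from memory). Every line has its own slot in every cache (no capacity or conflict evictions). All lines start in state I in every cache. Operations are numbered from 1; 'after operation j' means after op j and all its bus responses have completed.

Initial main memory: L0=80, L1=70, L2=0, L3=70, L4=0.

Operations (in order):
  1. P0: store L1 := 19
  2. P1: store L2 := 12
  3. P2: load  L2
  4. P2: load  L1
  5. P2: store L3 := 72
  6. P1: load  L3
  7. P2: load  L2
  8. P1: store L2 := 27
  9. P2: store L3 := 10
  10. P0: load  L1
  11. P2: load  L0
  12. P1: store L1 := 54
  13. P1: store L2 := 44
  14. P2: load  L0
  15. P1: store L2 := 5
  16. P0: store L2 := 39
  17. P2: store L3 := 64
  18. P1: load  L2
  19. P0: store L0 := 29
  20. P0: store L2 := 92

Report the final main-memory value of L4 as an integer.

memory[L4] = 0

step 1: P0: store L1 := 19  ⟶  MII  (L1)  txn=BusRdX  M[L1]=70
step 2: P1: store L2 := 12  ⟶  IMI  (L2)  txn=BusRdX  M[L2]=0
step 3: P2: load  L2  ⟶  ISS  (L2)  txn=BusRd+Flush  M[L2]=12
step 4: P2: load  L1  ⟶  SIS  (L1)  txn=BusRd+Flush  M[L1]=19
step 5: P2: store L3 := 72  ⟶  IIM  (L3)  txn=BusRdX  M[L3]=70
step 6: P1: load  L3  ⟶  ISS  (L3)  txn=BusRd+Flush  M[L3]=72
step 7: P2: load  L2  ⟶  ISS  (L2)  txn=∅  M[L2]=12
step 8: P1: store L2 := 27  ⟶  IMI  (L2)  txn=BusUpgr  M[L2]=12
step 9: P2: store L3 := 10  ⟶  IIM  (L3)  txn=BusUpgr  M[L3]=72
step 10: P0: load  L1  ⟶  SIS  (L1)  txn=∅  M[L1]=19
step 11: P2: load  L0  ⟶  IIE  (L0)  txn=BusRd  M[L0]=80
step 12: P1: store L1 := 54  ⟶  IMI  (L1)  txn=BusRdX  M[L1]=19
step 13: P1: store L2 := 44  ⟶  IMI  (L2)  txn=∅  M[L2]=12
step 14: P2: load  L0  ⟶  IIE  (L0)  txn=∅  M[L0]=80
step 15: P1: store L2 := 5  ⟶  IMI  (L2)  txn=∅  M[L2]=12
step 16: P0: store L2 := 39  ⟶  MII  (L2)  txn=BusRdX+Flush  M[L2]=5
step 17: P2: store L3 := 64  ⟶  IIM  (L3)  txn=∅  M[L3]=72
step 18: P1: load  L2  ⟶  SSI  (L2)  txn=BusRd+Flush  M[L2]=39
step 19: P0: store L0 := 29  ⟶  MII  (L0)  txn=BusRdX  M[L0]=80
step 20: P0: store L2 := 92  ⟶  MII  (L2)  txn=BusUpgr  M[L2]=39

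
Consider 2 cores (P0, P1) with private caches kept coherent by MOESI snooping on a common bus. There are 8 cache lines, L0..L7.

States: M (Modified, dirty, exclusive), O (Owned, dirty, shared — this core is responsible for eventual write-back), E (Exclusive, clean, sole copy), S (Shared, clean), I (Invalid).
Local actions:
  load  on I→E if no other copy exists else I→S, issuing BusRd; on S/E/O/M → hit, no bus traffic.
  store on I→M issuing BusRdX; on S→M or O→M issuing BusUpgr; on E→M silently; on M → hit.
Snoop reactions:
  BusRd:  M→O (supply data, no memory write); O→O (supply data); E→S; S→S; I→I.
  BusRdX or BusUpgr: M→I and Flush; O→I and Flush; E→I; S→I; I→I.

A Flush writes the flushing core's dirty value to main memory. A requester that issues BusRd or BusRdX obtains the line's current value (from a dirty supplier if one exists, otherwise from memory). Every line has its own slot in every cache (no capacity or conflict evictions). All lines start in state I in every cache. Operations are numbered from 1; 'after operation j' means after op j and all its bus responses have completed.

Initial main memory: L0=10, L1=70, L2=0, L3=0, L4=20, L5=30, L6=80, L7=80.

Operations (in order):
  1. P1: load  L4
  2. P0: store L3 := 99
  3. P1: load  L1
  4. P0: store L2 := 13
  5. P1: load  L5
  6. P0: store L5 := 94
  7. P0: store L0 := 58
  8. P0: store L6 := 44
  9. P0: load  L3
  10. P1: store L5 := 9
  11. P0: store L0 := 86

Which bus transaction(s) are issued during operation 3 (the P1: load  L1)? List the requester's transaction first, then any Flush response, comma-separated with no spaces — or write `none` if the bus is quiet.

bus = BusRd

[1] P1: load  L4 | P0:I, P1:E(20) | bus: BusRd
[2] P0: store L3 := 99 | P0:M(99), P1:I | bus: BusRdX
[3] P1: load  L1 | P0:I, P1:E(70) | bus: BusRd
[4] P0: store L2 := 13 | P0:M(13), P1:I | bus: BusRdX
[5] P1: load  L5 | P0:I, P1:E(30) | bus: BusRd
[6] P0: store L5 := 94 | P0:M(94), P1:I | bus: BusRdX
[7] P0: store L0 := 58 | P0:M(58), P1:I | bus: BusRdX
[8] P0: store L6 := 44 | P0:M(44), P1:I | bus: BusRdX
[9] P0: load  L3 | P0:M(99), P1:I | bus: none
[10] P1: store L5 := 9 | P0:I, P1:M(9) | bus: BusRdX,Flush
[11] P0: store L0 := 86 | P0:M(86), P1:I | bus: none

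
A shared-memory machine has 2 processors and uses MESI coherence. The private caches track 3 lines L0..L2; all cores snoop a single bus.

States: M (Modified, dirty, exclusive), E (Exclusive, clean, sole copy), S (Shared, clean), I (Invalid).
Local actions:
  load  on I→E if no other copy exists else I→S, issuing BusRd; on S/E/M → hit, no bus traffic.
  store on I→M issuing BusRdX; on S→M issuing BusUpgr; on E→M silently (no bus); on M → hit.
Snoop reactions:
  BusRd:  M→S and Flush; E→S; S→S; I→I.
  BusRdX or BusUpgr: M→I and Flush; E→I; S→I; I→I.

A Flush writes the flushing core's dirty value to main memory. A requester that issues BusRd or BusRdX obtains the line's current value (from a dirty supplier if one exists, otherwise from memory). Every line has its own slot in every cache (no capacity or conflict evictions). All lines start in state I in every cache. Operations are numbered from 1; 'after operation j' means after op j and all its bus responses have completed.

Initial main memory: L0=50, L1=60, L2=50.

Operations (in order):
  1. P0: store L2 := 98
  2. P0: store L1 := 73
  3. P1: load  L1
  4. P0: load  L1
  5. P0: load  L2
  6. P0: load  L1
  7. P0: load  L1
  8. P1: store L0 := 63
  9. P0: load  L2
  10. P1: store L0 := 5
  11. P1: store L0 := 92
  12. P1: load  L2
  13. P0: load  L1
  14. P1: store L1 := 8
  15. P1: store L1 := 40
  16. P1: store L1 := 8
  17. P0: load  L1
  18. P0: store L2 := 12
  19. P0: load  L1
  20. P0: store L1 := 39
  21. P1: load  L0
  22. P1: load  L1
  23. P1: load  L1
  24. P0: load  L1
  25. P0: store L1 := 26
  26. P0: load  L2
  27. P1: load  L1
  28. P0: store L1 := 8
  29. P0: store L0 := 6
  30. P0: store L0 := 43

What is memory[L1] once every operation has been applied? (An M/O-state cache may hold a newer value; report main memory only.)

1. P0: store L2 := 98  bus=[BusRdX]  L2: P0=M P1=I  mem[L2]=50
2. P0: store L1 := 73  bus=[BusRdX]  L1: P0=M P1=I  mem[L1]=60
3. P1: load  L1  bus=[BusRd,Flush]  L1: P0=S P1=S  mem[L1]=73
4. P0: load  L1  bus=[-]  L1: P0=S P1=S  mem[L1]=73
5. P0: load  L2  bus=[-]  L2: P0=M P1=I  mem[L2]=50
6. P0: load  L1  bus=[-]  L1: P0=S P1=S  mem[L1]=73
7. P0: load  L1  bus=[-]  L1: P0=S P1=S  mem[L1]=73
8. P1: store L0 := 63  bus=[BusRdX]  L0: P0=I P1=M  mem[L0]=50
9. P0: load  L2  bus=[-]  L2: P0=M P1=I  mem[L2]=50
10. P1: store L0 := 5  bus=[-]  L0: P0=I P1=M  mem[L0]=50
11. P1: store L0 := 92  bus=[-]  L0: P0=I P1=M  mem[L0]=50
12. P1: load  L2  bus=[BusRd,Flush]  L2: P0=S P1=S  mem[L2]=98
13. P0: load  L1  bus=[-]  L1: P0=S P1=S  mem[L1]=73
14. P1: store L1 := 8  bus=[BusUpgr]  L1: P0=I P1=M  mem[L1]=73
15. P1: store L1 := 40  bus=[-]  L1: P0=I P1=M  mem[L1]=73
16. P1: store L1 := 8  bus=[-]  L1: P0=I P1=M  mem[L1]=73
17. P0: load  L1  bus=[BusRd,Flush]  L1: P0=S P1=S  mem[L1]=8
18. P0: store L2 := 12  bus=[BusUpgr]  L2: P0=M P1=I  mem[L2]=98
19. P0: load  L1  bus=[-]  L1: P0=S P1=S  mem[L1]=8
20. P0: store L1 := 39  bus=[BusUpgr]  L1: P0=M P1=I  mem[L1]=8
21. P1: load  L0  bus=[-]  L0: P0=I P1=M  mem[L0]=50
22. P1: load  L1  bus=[BusRd,Flush]  L1: P0=S P1=S  mem[L1]=39
23. P1: load  L1  bus=[-]  L1: P0=S P1=S  mem[L1]=39
24. P0: load  L1  bus=[-]  L1: P0=S P1=S  mem[L1]=39
25. P0: store L1 := 26  bus=[BusUpgr]  L1: P0=M P1=I  mem[L1]=39
26. P0: load  L2  bus=[-]  L2: P0=M P1=I  mem[L2]=98
27. P1: load  L1  bus=[BusRd,Flush]  L1: P0=S P1=S  mem[L1]=26
28. P0: store L1 := 8  bus=[BusUpgr]  L1: P0=M P1=I  mem[L1]=26
29. P0: store L0 := 6  bus=[BusRdX,Flush]  L0: P0=M P1=I  mem[L0]=92
30. P0: store L0 := 43  bus=[-]  L0: P0=M P1=I  mem[L0]=92

memory[L1] = 26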